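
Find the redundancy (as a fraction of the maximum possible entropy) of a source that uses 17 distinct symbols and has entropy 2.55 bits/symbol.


H_max = log2(K) = log2(17) = 4.0875 bits/symbol. Redundancy = 1 - H/H_max = 1 - 2.55/4.0875 = 1 - 0.6239 = 0.3761

0.3761


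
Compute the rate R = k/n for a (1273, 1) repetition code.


Rate = k/n = 1/1273

1/1273


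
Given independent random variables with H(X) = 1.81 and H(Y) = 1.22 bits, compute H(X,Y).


For independent variables, H(X,Y) = H(X) + H(Y) = 1.81 + 1.22 = 3.03

3.03 bits


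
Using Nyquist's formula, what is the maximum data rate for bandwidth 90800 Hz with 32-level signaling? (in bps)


Rate = 2 * B * log2(M) = 2 * 90800 * 5.0 = 908000.0

908000.0 bps


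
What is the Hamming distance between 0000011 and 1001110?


Count differing positions: ^ . . ^ ^ . ^ = 4 differences

4


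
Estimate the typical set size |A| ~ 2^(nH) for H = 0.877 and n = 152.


log2|A_typical| = nH = 152 * 0.877 = 133.304, so |A_typical| ~ 2^133.304 = 1.344e+40

1.344e+40


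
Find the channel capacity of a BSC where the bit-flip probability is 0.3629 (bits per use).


H(p) = -p*log2(p) - (1-p)*log2(1-p) = -0.3629*log2(0.3629) - 0.6371*log2(0.6371) = 0.530689 + 0.414375 = 0.9451. C = 1 - H(p) = 1 - 0.9451 = 0.0549

0.0549 bits


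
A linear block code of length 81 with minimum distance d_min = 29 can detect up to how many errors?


Detection capability = d_min - 1 = 29 - 1 = 28

28 errors


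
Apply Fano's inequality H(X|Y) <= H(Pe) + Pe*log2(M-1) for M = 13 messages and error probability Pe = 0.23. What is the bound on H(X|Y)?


H(Pe) = -Pe*log2(Pe) - (1-Pe)*log2(1-Pe) = -0.23*log2(0.23) - 0.77*log2(0.77) = 0.487668 + 0.290344 = 0.778. Pe*log2(M-1) = 0.23*log2(12) = 0.824541. Bound = H(Pe) + Pe*log2(M-1) = 0.487668 + 0.290344 + 0.824541 = 1.6026

1.6026 bits


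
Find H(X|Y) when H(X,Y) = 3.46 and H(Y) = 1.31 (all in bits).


H(X|Y) = H(X,Y) - H(Y) = 3.46 - 1.31 = 2.15

2.15 bits


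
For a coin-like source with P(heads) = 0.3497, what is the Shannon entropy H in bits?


H = -p*log2(p) - (1-p)*log2(1-p). -0.3497*log2(0.3497) = 0.530079; -0.6503*log2(0.6503) = 0.403721. H = 0.530079 + 0.403721 = 0.9338

0.9338 bits


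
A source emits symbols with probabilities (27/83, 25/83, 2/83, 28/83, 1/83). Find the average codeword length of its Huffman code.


Huffman construction (repeatedly merge the two least-probable nodes; each merge adds 1 bit to every symbol beneath it): 1/83 + 2/83 = 3/83; 3/83 + 25/83 = 28/83; 27/83 + 28/83 = 55/83; 28/83 + 55/83 = 1. Resulting codeword lengths (in the order the probabilities were given): (2, 2, 3, 2, 3). L_avg = sum(p_i * l_i) = 27/83*2 + 25/83*2 + 2/83*3 + 28/83*2 + 1/83*3 = 169/83 = 2.0361

2.0361 bits


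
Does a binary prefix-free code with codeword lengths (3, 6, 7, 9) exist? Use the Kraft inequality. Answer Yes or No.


Kraft sum = sum(2^(-l_i)) = 0.1504, need <= 1. Result: satisfied (a binary prefix-free code with these lengths exists)

Yes


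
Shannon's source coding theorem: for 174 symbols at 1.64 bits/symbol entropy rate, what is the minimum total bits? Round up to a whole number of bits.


Minimum bits >= n * H = 174 * 1.64 = 285.36, rounded up to a whole number of bits = 286

286 bits


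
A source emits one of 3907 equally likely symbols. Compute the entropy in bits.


H = log2(n) = log2(3907) = 11.9318

11.9318 bits


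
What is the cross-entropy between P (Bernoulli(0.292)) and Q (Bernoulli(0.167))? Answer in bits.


H(P,Q) = -p*log2(q) - (1-p)*log2(1-q). -0.292*log2(0.167) = 0.753967; -0.708*log2(0.833) = 0.186637. H(P,Q) = 0.753967 + 0.186637 = 0.9406

0.9406 bits


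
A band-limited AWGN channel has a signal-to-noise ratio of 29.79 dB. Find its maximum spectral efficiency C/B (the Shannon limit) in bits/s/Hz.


SNR_linear = 10^(29.79/10) = 952.7962; C/B = log2(1 + SNR_linear) = log2(1 + 952.7962) = 9.8975

9.8975 bits/s/Hz


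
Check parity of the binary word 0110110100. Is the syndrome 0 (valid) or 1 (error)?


Syndrome = XOR of all bits = 0 XOR 1 XOR 1 XOR 0 XOR 1 XOR 1 XOR 0 XOR 1 XOR 0 XOR 0 = 1

1


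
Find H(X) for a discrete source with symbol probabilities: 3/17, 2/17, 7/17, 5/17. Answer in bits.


H = -sum(p_i * log2(p_i)). Terms: -(3/17)*log2(3/17) = 0.441618; -(2/17)*log2(2/17) = 0.363231; -(7/17)*log2(7/17) = 0.527103; -(5/17)*log2(5/17) = 0.519275. H = 0.441618 + 0.363231 + 0.527103 + 0.519275 = 1.8512

1.8512 bits


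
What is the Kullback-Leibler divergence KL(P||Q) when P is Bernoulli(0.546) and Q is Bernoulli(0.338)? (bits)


KL = p*log2(p/q) + (1-p)*log2((1-p)/(1-q)) = 0.546*log2(0.546/0.338) + 0.454*log2(0.454/0.662) = 0.1307

0.1307 bits


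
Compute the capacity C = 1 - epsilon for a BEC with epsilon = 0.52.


C = 1 - epsilon = 1 - 0.52 = 0.48

0.48 bits


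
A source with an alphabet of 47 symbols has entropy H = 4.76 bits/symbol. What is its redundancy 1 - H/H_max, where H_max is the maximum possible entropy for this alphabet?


H_max = log2(K) = log2(47) = 5.5546 bits/symbol. Redundancy = 1 - H/H_max = 1 - 4.76/5.5546 = 1 - 0.8569 = 0.1431

0.1431


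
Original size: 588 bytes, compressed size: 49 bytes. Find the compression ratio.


Ratio = original / compressed = 588 / 49 = 12.0

12.0


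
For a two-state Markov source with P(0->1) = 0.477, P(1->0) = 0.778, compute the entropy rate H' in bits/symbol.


Stationary distribution: pi_0 = p10/(p01+p10) = 0.6199, pi_1 = 0.3801. Entropy rate H' = pi_0*H(p01) + pi_1*H(p10) = 0.6199*0.9985 + 0.3801*0.7638 = 0.9093

0.9093 bits/symbol


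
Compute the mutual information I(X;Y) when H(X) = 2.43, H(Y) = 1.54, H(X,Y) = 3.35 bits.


I(X;Y) = H(X) + H(Y) - H(X,Y) = 2.43 + 1.54 - 3.35 = 0.62

0.62 bits


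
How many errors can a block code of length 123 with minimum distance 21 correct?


Correction capability = floor((d-1)/2) = floor((21-1)/2) = 10

10 errors


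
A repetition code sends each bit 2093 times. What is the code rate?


Rate = k/n = 1/2093

1/2093


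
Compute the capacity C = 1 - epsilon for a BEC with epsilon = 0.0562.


C = 1 - epsilon = 1 - 0.0562 = 0.9438

0.9438 bits


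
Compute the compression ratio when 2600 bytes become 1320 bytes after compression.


Ratio = original / compressed = 2600 / 1320 = 1.9697

1.9697


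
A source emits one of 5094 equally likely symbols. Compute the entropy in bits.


H = log2(n) = log2(5094) = 12.3146

12.3146 bits


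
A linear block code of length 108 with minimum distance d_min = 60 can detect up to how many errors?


Detection capability = d_min - 1 = 60 - 1 = 59

59 errors


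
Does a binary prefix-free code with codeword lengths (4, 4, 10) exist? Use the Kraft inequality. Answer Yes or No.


Kraft sum = sum(2^(-l_i)) = 0.126, need <= 1. Result: satisfied (a binary prefix-free code with these lengths exists)

Yes


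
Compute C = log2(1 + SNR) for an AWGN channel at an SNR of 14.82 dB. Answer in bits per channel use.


SNR_linear = 10^(14.82/10) = 30.3389; C = log2(1 + SNR_linear) = log2(1 + 30.3389) = 4.9699

4.9699 bits/channel use


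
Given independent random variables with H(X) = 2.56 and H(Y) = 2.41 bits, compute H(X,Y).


For independent variables, H(X,Y) = H(X) + H(Y) = 2.56 + 2.41 = 4.97

4.97 bits


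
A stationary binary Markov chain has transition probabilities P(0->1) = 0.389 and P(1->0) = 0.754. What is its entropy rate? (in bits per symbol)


Stationary distribution: pi_0 = p10/(p01+p10) = 0.6597, pi_1 = 0.3403. Entropy rate H' = pi_0*H(p01) + pi_1*H(p10) = 0.6597*0.9642 + 0.3403*0.8049 = 0.9099

0.9099 bits/symbol


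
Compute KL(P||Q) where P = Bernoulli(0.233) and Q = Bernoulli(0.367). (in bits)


KL = p*log2(p/q) + (1-p)*log2((1-p)/(1-q)) = 0.233*log2(0.233/0.367) + 0.767*log2(0.767/0.633) = 0.0598

0.0598 bits


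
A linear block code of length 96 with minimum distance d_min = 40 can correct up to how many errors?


Correction capability = floor((d-1)/2) = floor((40-1)/2) = 19

19 errors


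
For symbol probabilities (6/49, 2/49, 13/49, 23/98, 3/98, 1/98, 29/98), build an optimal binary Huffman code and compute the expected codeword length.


Huffman construction (repeatedly merge the two least-probable nodes; each merge adds 1 bit to every symbol beneath it): 1/98 + 3/98 = 2/49; 2/49 + 2/49 = 4/49; 4/49 + 6/49 = 10/49; 10/49 + 23/98 = 43/98; 13/49 + 29/98 = 55/98; 43/98 + 55/98 = 1. Resulting codeword lengths (in the order the probabilities were given): (3, 4, 2, 2, 5, 5, 2). L_avg = sum(p_i * l_i) = 6/49*3 + 2/49*4 + 13/49*2 + 23/98*2 + 3/98*5 + 1/98*5 + 29/98*2 = 114/49 = 2.3265

2.3265 bits


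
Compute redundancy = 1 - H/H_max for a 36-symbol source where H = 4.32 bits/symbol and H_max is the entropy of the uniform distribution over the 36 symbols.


H_max = log2(K) = log2(36) = 5.1699 bits/symbol. Redundancy = 1 - H/H_max = 1 - 4.32/5.1699 = 1 - 0.8356 = 0.1644

0.1644


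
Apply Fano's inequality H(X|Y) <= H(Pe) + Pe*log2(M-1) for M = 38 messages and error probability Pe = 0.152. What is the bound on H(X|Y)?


H(Pe) = -Pe*log2(Pe) - (1-Pe)*log2(1-Pe) = -0.152*log2(0.152) - 0.848*log2(0.848) = 0.413114 + 0.201709 = 0.6148. Pe*log2(M-1) = 0.152*log2(37) = 0.791837. Bound = H(Pe) + Pe*log2(M-1) = 0.413114 + 0.201709 + 0.791837 = 1.4067

1.4067 bits


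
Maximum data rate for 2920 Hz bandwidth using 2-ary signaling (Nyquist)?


Rate = 2 * B * log2(M) = 2 * 2920 * 1.0 = 5840.0

5840.0 bps


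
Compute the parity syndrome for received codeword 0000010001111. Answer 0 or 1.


Syndrome = XOR of all bits = 0 XOR 0 XOR 0 XOR 0 XOR 0 XOR 1 XOR 0 XOR 0 XOR 0 XOR 1 XOR 1 XOR 1 XOR 1 = 1

1


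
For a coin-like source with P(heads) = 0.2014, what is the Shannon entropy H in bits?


H = -p*log2(p) - (1-p)*log2(1-p). -0.2014*log2(0.2014) = 0.465609; -0.7986*log2(0.7986) = 0.259110. H = 0.465609 + 0.259110 = 0.7247

0.7247 bits


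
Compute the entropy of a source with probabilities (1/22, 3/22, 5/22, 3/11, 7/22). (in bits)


H = -sum(p_i * log2(p_i)). Terms: -(1/22)*log2(1/22) = 0.202701; -(3/22)*log2(3/22) = 0.391973; -(5/22)*log2(5/22) = 0.485796; -(3/11)*log2(3/11) = 0.511219; -(7/22)*log2(7/22) = 0.525661. H = 0.202701 + 0.391973 + 0.485796 + 0.511219 + 0.525661 = 2.1174

2.1174 bits


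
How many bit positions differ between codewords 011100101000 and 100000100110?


Count differing positions: ^ ^ ^ ^ . . . . ^ ^ ^ . = 7 differences

7


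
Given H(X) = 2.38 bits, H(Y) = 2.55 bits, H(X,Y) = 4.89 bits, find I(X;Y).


I(X;Y) = H(X) + H(Y) - H(X,Y) = 2.38 + 2.55 - 4.89 = 0.04

0.04 bits


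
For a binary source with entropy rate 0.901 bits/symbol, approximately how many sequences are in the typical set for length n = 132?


log2|A_typical| = nH = 132 * 0.901 = 118.932, so |A_typical| ~ 2^118.932 = 6.340e+35

6.340e+35


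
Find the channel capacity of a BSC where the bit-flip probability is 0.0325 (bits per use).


H(p) = -p*log2(p) - (1-p)*log2(1-p) = -0.0325*log2(0.0325) - 0.9675*log2(0.9675) = 0.160661 + 0.046117 = 0.2068. C = 1 - H(p) = 1 - 0.2068 = 0.7932

0.7932 bits


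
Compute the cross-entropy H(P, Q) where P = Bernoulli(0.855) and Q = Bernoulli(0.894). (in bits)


H(P,Q) = -p*log2(q) - (1-p)*log2(1-q). -0.855*log2(0.894) = 0.138214; -0.145*log2(0.106) = 0.469490. H(P,Q) = 0.138214 + 0.469490 = 0.6077

0.6077 bits


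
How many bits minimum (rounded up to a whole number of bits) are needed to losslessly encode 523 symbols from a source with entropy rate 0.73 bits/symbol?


Minimum bits >= n * H = 523 * 0.73 = 381.79, rounded up to a whole number of bits = 382

382 bits


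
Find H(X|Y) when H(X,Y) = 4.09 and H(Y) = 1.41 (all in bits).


H(X|Y) = H(X,Y) - H(Y) = 4.09 - 1.41 = 2.68

2.68 bits


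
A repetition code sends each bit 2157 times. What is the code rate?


Rate = k/n = 1/2157

1/2157


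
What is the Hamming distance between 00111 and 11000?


Count differing positions: ^ ^ ^ ^ ^ = 5 differences

5


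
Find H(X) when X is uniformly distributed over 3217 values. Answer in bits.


H = log2(n) = log2(3217) = 11.6515

11.6515 bits


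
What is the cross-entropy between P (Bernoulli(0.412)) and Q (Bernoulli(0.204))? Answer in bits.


H(P,Q) = -p*log2(q) - (1-p)*log2(1-q). -0.412*log2(0.204) = 0.944864; -0.588*log2(0.796) = 0.193546. H(P,Q) = 0.944864 + 0.193546 = 1.1384

1.1384 bits


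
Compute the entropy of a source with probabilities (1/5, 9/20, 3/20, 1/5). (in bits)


H = -sum(p_i * log2(p_i)). Terms: -(1/5)*log2(1/5) = 0.464386; -(9/20)*log2(9/20) = 0.518401; -(3/20)*log2(3/20) = 0.410545; -(1/5)*log2(1/5) = 0.464386. H = 0.464386 + 0.518401 + 0.410545 + 0.464386 = 1.8577

1.8577 bits


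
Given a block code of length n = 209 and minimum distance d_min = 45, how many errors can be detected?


Detection capability = d_min - 1 = 45 - 1 = 44

44 errors


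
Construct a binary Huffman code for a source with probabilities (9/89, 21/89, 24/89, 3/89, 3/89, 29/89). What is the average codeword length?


Huffman construction (repeatedly merge the two least-probable nodes; each merge adds 1 bit to every symbol beneath it): 3/89 + 3/89 = 6/89; 6/89 + 9/89 = 15/89; 15/89 + 21/89 = 36/89; 24/89 + 29/89 = 53/89; 36/89 + 53/89 = 1. Resulting codeword lengths (in the order the probabilities were given): (3, 2, 2, 4, 4, 2). L_avg = sum(p_i * l_i) = 9/89*3 + 21/89*2 + 24/89*2 + 3/89*4 + 3/89*4 + 29/89*2 = 199/89 = 2.236

2.236 bits


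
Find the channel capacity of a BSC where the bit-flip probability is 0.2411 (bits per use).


H(p) = -p*log2(p) - (1-p)*log2(1-p) = -0.2411*log2(0.2411) - 0.7589*log2(0.7589) = 0.494809 + 0.302056 = 0.7969. C = 1 - H(p) = 1 - 0.7969 = 0.2031

0.2031 bits


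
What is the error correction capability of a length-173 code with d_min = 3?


Correction capability = floor((d-1)/2) = floor((3-1)/2) = 1

1 errors


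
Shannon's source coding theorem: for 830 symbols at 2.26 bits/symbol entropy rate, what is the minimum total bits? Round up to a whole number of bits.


Minimum bits >= n * H = 830 * 2.26 = 1875.8, rounded up to a whole number of bits = 1876

1876 bits


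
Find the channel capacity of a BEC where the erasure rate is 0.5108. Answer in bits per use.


C = 1 - epsilon = 1 - 0.5108 = 0.4892

0.4892 bits


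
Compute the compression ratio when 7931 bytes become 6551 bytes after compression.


Ratio = original / compressed = 7931 / 6551 = 1.2107

1.2107


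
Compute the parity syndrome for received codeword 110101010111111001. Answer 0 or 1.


Syndrome = XOR of all bits = 1 XOR 1 XOR 0 XOR 1 XOR 0 XOR 1 XOR 0 XOR 1 XOR 0 XOR 1 XOR 1 XOR 1 XOR 1 XOR 1 XOR 1 XOR 0 XOR 0 XOR 1 = 0

0


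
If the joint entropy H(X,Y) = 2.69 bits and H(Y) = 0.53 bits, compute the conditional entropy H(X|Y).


H(X|Y) = H(X,Y) - H(Y) = 2.69 - 0.53 = 2.16

2.16 bits


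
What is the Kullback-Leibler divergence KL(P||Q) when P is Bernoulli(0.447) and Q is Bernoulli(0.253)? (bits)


KL = p*log2(p/q) + (1-p)*log2((1-p)/(1-q)) = 0.447*log2(0.447/0.253) + 0.553*log2(0.553/0.747) = 0.1271

0.1271 bits


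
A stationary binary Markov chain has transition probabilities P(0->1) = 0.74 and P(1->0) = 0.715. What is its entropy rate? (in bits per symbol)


Stationary distribution: pi_0 = p10/(p01+p10) = 0.4914, pi_1 = 0.5086. Entropy rate H' = pi_0*H(p01) + pi_1*H(p10) = 0.4914*0.8267 + 0.5086*0.8622 = 0.8448

0.8448 bits/symbol


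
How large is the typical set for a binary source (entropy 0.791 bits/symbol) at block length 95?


log2|A_typical| = nH = 95 * 0.791 = 75.145, so |A_typical| ~ 2^75.145 = 4.177e+22

4.177e+22


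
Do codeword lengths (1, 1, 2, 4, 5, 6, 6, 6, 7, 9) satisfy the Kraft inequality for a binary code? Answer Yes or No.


Kraft sum = sum(2^(-l_i)) = 1.4004, need <= 1. Result: violated (a binary prefix-free code with these lengths cannot exist)

No


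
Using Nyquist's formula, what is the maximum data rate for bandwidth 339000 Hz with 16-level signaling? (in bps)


Rate = 2 * B * log2(M) = 2 * 339000 * 4.0 = 2712000.0

2712000.0 bps


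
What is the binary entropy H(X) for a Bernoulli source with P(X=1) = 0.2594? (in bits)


H = -p*log2(p) - (1-p)*log2(1-p). -0.2594*log2(0.2594) = 0.504987; -0.7406*log2(0.7406) = 0.320853. H = 0.504987 + 0.320853 = 0.8258

0.8258 bits


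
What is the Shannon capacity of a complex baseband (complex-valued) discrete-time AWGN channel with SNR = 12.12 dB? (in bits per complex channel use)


SNR_linear = 10^(12.12/10) = 16.293; C = log2(1 + SNR_linear) = log2(1 + 16.293) = 4.1121

4.1121 bits/channel use


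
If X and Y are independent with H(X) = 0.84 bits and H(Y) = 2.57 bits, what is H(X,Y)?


For independent variables, H(X,Y) = H(X) + H(Y) = 0.84 + 2.57 = 3.41

3.41 bits


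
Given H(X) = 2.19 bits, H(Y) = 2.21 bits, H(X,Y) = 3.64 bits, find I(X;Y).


I(X;Y) = H(X) + H(Y) - H(X,Y) = 2.19 + 2.21 - 3.64 = 0.76

0.76 bits


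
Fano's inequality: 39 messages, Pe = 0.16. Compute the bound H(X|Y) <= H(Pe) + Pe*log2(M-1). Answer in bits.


H(Pe) = -Pe*log2(Pe) - (1-Pe)*log2(1-Pe) = -0.16*log2(0.16) - 0.84*log2(0.84) = 0.423017 + 0.211293 = 0.6343. Pe*log2(M-1) = 0.16*log2(38) = 0.839668. Bound = H(Pe) + Pe*log2(M-1) = 0.423017 + 0.211293 + 0.839668 = 1.474

1.474 bits


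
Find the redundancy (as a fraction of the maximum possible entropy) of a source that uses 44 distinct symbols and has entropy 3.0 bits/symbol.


H_max = log2(K) = log2(44) = 5.4594 bits/symbol. Redundancy = 1 - H/H_max = 1 - 3.0/5.4594 = 1 - 0.5495 = 0.4505

0.4505


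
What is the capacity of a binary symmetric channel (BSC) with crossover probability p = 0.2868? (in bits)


H(p) = -p*log2(p) - (1-p)*log2(1-p) = -0.2868*log2(0.2868) - 0.7132*log2(0.7132) = 0.516780 + 0.347772 = 0.8646. C = 1 - H(p) = 1 - 0.8646 = 0.1354

0.1354 bits


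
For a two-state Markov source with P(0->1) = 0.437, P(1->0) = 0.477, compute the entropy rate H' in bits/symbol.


Stationary distribution: pi_0 = p10/(p01+p10) = 0.5219, pi_1 = 0.4781. Entropy rate H' = pi_0*H(p01) + pi_1*H(p10) = 0.5219*0.9885 + 0.4781*0.9985 = 0.9933

0.9933 bits/symbol


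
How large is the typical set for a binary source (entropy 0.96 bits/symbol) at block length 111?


log2|A_typical| = nH = 111 * 0.96 = 106.56, so |A_typical| ~ 2^106.56 = 1.196e+32

1.196e+32


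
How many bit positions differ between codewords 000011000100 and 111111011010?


Count differing positions: ^ ^ ^ ^ . . . ^ ^ ^ ^ . = 8 differences

8


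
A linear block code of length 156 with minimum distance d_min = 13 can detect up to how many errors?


Detection capability = d_min - 1 = 13 - 1 = 12

12 errors


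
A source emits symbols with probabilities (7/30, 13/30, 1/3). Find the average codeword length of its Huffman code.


Huffman construction (repeatedly merge the two least-probable nodes; each merge adds 1 bit to every symbol beneath it): 7/30 + 1/3 = 17/30; 13/30 + 17/30 = 1. Resulting codeword lengths (in the order the probabilities were given): (2, 1, 2). L_avg = sum(p_i * l_i) = 7/30*2 + 13/30*1 + 1/3*2 = 47/30 = 1.5667

1.5667 bits


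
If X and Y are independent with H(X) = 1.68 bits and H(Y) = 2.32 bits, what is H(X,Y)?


For independent variables, H(X,Y) = H(X) + H(Y) = 1.68 + 2.32 = 4.0

4.0 bits


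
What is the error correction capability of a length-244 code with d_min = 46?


Correction capability = floor((d-1)/2) = floor((46-1)/2) = 22

22 errors


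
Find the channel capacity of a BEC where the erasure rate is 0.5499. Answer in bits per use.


C = 1 - epsilon = 1 - 0.5499 = 0.4501

0.4501 bits


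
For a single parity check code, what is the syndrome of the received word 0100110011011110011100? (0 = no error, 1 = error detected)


Syndrome = XOR of all bits = 0 XOR 1 XOR 0 XOR 0 XOR 1 XOR 1 XOR 0 XOR 0 XOR 1 XOR 1 XOR 0 XOR 1 XOR 1 XOR 1 XOR 1 XOR 0 XOR 0 XOR 1 XOR 1 XOR 1 XOR 0 XOR 0 = 0

0


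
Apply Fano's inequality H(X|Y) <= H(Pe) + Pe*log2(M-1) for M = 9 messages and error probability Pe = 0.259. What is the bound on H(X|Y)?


H(Pe) = -Pe*log2(Pe) - (1-Pe)*log2(1-Pe) = -0.259*log2(0.259) - 0.741*log2(0.741) = 0.504785 + 0.320449 = 0.8252. Pe*log2(M-1) = 0.259*log2(8) = 0.777000. Bound = H(Pe) + Pe*log2(M-1) = 0.504785 + 0.320449 + 0.777000 = 1.6022

1.6022 bits


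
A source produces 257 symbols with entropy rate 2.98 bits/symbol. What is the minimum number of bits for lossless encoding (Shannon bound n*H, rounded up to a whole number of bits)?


Minimum bits >= n * H = 257 * 2.98 = 765.86, rounded up to a whole number of bits = 766

766 bits


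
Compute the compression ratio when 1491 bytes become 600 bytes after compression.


Ratio = original / compressed = 1491 / 600 = 2.485

2.485


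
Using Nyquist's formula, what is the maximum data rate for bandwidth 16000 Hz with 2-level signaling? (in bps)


Rate = 2 * B * log2(M) = 2 * 16000 * 1.0 = 32000.0

32000.0 bps


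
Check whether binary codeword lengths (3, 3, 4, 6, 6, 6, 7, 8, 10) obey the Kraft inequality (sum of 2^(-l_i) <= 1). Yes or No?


Kraft sum = sum(2^(-l_i)) = 0.3721, need <= 1. Result: satisfied (a binary prefix-free code with these lengths exists)

Yes


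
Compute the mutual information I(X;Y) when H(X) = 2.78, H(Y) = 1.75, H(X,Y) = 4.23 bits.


I(X;Y) = H(X) + H(Y) - H(X,Y) = 2.78 + 1.75 - 4.23 = 0.3

0.3 bits


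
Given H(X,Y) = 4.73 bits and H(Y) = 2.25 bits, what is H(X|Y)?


H(X|Y) = H(X,Y) - H(Y) = 4.73 - 2.25 = 2.48

2.48 bits


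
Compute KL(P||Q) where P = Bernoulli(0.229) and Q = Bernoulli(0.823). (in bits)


KL = p*log2(p/q) + (1-p)*log2((1-p)/(1-q)) = 0.229*log2(0.229/0.823) + 0.771*log2(0.771/0.177) = 1.2142

1.2142 bits


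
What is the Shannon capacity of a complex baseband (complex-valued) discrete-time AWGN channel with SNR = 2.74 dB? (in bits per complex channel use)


SNR_linear = 10^(2.74/10) = 1.8793; C = log2(1 + SNR_linear) = log2(1 + 1.8793) = 1.5257

1.5257 bits/channel use


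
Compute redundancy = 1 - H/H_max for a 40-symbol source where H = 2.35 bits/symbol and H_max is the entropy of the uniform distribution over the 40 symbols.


H_max = log2(K) = log2(40) = 5.3219 bits/symbol. Redundancy = 1 - H/H_max = 1 - 2.35/5.3219 = 1 - 0.4416 = 0.5584

0.5584


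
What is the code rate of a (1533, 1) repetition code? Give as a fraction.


Rate = k/n = 1/1533

1/1533


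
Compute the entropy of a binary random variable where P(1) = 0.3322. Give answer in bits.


H = -p*log2(p) - (1-p)*log2(1-p). -0.3322*log2(0.3322) = 0.528157; -0.6678*log2(0.6678) = 0.389002. H = 0.528157 + 0.389002 = 0.9172

0.9172 bits


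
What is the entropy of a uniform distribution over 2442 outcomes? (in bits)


H = log2(n) = log2(2442) = 11.2538

11.2538 bits


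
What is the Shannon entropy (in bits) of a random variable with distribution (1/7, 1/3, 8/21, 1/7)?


H = -sum(p_i * log2(p_i)). Terms: -(1/7)*log2(1/7) = 0.401051; -(1/3)*log2(1/3) = 0.528321; -(8/21)*log2(8/21) = 0.530407; -(1/7)*log2(1/7) = 0.401051. H = 0.401051 + 0.528321 + 0.530407 + 0.401051 = 1.8608

1.8608 bits


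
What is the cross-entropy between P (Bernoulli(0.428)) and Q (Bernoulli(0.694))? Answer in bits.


H(P,Q) = -p*log2(q) - (1-p)*log2(1-q). -0.428*log2(0.694) = 0.225553; -0.572*log2(0.306) = 0.977203. H(P,Q) = 0.225553 + 0.977203 = 1.2028

1.2028 bits


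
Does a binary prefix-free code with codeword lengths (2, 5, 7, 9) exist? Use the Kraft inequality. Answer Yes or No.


Kraft sum = sum(2^(-l_i)) = 0.291, need <= 1. Result: satisfied (a binary prefix-free code with these lengths exists)

Yes


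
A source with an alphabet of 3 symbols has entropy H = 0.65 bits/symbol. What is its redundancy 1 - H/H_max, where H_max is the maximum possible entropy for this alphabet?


H_max = log2(K) = log2(3) = 1.585 bits/symbol. Redundancy = 1 - H/H_max = 1 - 0.65/1.585 = 1 - 0.4101 = 0.5899

0.5899


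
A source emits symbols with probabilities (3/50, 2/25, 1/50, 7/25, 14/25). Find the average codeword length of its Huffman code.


Huffman construction (repeatedly merge the two least-probable nodes; each merge adds 1 bit to every symbol beneath it): 1/50 + 3/50 = 2/25; 2/25 + 2/25 = 4/25; 4/25 + 7/25 = 11/25; 11/25 + 14/25 = 1. Resulting codeword lengths (in the order the probabilities were given): (4, 3, 4, 2, 1). L_avg = sum(p_i * l_i) = 3/50*4 + 2/25*3 + 1/50*4 + 7/25*2 + 14/25*1 = 42/25 = 1.68

1.68 bits


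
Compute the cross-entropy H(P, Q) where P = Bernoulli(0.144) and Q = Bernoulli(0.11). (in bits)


H(P,Q) = -p*log2(q) - (1-p)*log2(1-q). -0.144*log2(0.11) = 0.458557; -0.856*log2(0.89) = 0.143913. H(P,Q) = 0.458557 + 0.143913 = 0.6025

0.6025 bits


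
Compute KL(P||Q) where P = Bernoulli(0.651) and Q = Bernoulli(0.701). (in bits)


KL = p*log2(p/q) + (1-p)*log2((1-p)/(1-q)) = 0.651*log2(0.651/0.701) + 0.349*log2(0.349/0.299) = 0.0084

0.0084 bits


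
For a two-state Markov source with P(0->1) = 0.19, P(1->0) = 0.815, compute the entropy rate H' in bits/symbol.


Stationary distribution: pi_0 = p10/(p01+p10) = 0.8109, pi_1 = 0.1891. Entropy rate H' = pi_0*H(p01) + pi_1*H(p10) = 0.8109*0.7015 + 0.1891*0.6909 = 0.6995

0.6995 bits/symbol


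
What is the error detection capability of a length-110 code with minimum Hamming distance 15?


Detection capability = d_min - 1 = 15 - 1 = 14

14 errors


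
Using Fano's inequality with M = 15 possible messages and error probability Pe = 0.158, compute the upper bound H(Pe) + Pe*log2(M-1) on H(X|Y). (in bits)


H(Pe) = -Pe*log2(Pe) - (1-Pe)*log2(1-Pe) = -0.158*log2(0.158) - 0.842*log2(0.842) = 0.420597 + 0.208907 = 0.6295. Pe*log2(M-1) = 0.158*log2(14) = 0.601562. Bound = H(Pe) + Pe*log2(M-1) = 0.420597 + 0.208907 + 0.601562 = 1.2311

1.2311 bits


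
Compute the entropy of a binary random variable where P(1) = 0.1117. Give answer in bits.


H = -p*log2(p) - (1-p)*log2(1-p). -0.1117*log2(0.1117) = 0.353229; -0.8883*log2(0.8883) = 0.151794. H = 0.353229 + 0.151794 = 0.505

0.505 bits


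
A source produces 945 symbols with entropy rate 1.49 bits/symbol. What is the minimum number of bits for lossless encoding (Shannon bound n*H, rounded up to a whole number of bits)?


Minimum bits >= n * H = 945 * 1.49 = 1408.05, rounded up to a whole number of bits = 1409

1409 bits


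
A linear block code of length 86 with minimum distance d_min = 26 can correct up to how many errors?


Correction capability = floor((d-1)/2) = floor((26-1)/2) = 12

12 errors


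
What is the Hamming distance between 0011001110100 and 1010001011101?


Count differing positions: ^ . . ^ . . . ^ . ^ . . ^ = 5 differences

5


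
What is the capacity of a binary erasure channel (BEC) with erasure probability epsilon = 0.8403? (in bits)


C = 1 - epsilon = 1 - 0.8403 = 0.1597

0.1597 bits


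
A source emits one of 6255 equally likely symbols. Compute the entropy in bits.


H = log2(n) = log2(6255) = 12.6108

12.6108 bits


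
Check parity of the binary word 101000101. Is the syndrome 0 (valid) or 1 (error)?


Syndrome = XOR of all bits = 1 XOR 0 XOR 1 XOR 0 XOR 0 XOR 0 XOR 1 XOR 0 XOR 1 = 0

0


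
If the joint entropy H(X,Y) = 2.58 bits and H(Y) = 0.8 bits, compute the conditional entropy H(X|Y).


H(X|Y) = H(X,Y) - H(Y) = 2.58 - 0.8 = 1.78

1.78 bits


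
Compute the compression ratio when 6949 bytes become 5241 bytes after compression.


Ratio = original / compressed = 6949 / 5241 = 1.3259

1.3259


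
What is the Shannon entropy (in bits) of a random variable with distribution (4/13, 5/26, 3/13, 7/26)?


H = -sum(p_i * log2(p_i)). Terms: -(4/13)*log2(4/13) = 0.523212; -(5/26)*log2(5/26) = 0.457406; -(3/13)*log2(3/13) = 0.488187; -(7/26)*log2(7/26) = 0.509677. H = 0.523212 + 0.457406 + 0.488187 + 0.509677 = 1.9785

1.9785 bits


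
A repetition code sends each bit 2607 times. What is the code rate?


Rate = k/n = 1/2607

1/2607


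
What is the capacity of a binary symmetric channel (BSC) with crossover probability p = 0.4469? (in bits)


H(p) = -p*log2(p) - (1-p)*log2(1-p) = -0.4469*log2(0.4469) - 0.5531*log2(0.5531) = 0.519287 + 0.472562 = 0.9918. C = 1 - H(p) = 1 - 0.9918 = 0.0082

0.0082 bits


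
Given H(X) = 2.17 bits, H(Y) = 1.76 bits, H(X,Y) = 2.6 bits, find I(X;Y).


I(X;Y) = H(X) + H(Y) - H(X,Y) = 2.17 + 1.76 - 2.6 = 1.33

1.33 bits


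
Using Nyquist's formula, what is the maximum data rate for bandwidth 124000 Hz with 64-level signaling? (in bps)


Rate = 2 * B * log2(M) = 2 * 124000 * 6.0 = 1488000.0

1488000.0 bps


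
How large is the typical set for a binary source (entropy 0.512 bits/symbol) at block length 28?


log2|A_typical| = nH = 28 * 0.512 = 14.336, so |A_typical| ~ 2^14.336 = 2.068e+04

2.068e+04


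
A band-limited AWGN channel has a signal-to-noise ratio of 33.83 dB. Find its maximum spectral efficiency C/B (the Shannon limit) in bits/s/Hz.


SNR_linear = 10^(33.83/10) = 2415.4608; C/B = log2(1 + SNR_linear) = log2(1 + 2415.4608) = 11.2387

11.2387 bits/s/Hz


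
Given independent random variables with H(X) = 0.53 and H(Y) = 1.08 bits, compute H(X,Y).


For independent variables, H(X,Y) = H(X) + H(Y) = 0.53 + 1.08 = 1.61

1.61 bits


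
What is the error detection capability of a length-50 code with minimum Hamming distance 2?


Detection capability = d_min - 1 = 2 - 1 = 1

1 errors


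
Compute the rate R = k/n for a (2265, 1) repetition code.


Rate = k/n = 1/2265

1/2265


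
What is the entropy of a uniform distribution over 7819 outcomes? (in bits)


H = log2(n) = log2(7819) = 12.9328

12.9328 bits


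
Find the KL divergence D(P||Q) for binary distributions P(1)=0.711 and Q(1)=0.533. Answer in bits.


KL = p*log2(p/q) + (1-p)*log2((1-p)/(1-q)) = 0.711*log2(0.711/0.533) + 0.289*log2(0.289/0.467) = 0.0955

0.0955 bits


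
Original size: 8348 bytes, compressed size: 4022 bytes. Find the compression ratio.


Ratio = original / compressed = 8348 / 4022 = 2.0756

2.0756


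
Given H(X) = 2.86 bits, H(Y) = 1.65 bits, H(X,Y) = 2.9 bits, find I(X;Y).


I(X;Y) = H(X) + H(Y) - H(X,Y) = 2.86 + 1.65 - 2.9 = 1.61

1.61 bits


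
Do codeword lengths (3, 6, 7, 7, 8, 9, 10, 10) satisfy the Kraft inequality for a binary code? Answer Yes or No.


Kraft sum = sum(2^(-l_i)) = 0.1641, need <= 1. Result: satisfied (a binary prefix-free code with these lengths exists)

Yes


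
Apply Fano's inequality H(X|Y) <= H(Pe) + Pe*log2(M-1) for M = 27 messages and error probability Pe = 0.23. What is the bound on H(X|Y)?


H(Pe) = -Pe*log2(Pe) - (1-Pe)*log2(1-Pe) = -0.23*log2(0.23) - 0.77*log2(0.77) = 0.487668 + 0.290344 = 0.778. Pe*log2(M-1) = 0.23*log2(26) = 1.081101. Bound = H(Pe) + Pe*log2(M-1) = 0.487668 + 0.290344 + 1.081101 = 1.8591

1.8591 bits


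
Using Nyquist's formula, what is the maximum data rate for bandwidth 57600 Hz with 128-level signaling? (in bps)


Rate = 2 * B * log2(M) = 2 * 57600 * 7.0 = 806400.0

806400.0 bps


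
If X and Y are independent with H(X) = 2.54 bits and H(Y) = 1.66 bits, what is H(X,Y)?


For independent variables, H(X,Y) = H(X) + H(Y) = 2.54 + 1.66 = 4.2

4.2 bits


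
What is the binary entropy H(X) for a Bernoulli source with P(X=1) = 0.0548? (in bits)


H = -p*log2(p) - (1-p)*log2(1-p). -0.0548*log2(0.0548) = 0.229594; -0.9452*log2(0.9452) = 0.076853. H = 0.229594 + 0.076853 = 0.3064

0.3064 bits


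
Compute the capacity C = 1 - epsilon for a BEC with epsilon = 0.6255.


C = 1 - epsilon = 1 - 0.6255 = 0.3745

0.3745 bits


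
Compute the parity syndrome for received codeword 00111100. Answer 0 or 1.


Syndrome = XOR of all bits = 0 XOR 0 XOR 1 XOR 1 XOR 1 XOR 1 XOR 0 XOR 0 = 0

0


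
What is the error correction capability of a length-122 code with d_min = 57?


Correction capability = floor((d-1)/2) = floor((57-1)/2) = 28

28 errors


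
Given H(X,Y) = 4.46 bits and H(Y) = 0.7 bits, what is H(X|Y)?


H(X|Y) = H(X,Y) - H(Y) = 4.46 - 0.7 = 3.76

3.76 bits


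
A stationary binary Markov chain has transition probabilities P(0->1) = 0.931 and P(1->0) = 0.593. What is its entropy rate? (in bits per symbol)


Stationary distribution: pi_0 = p10/(p01+p10) = 0.3891, pi_1 = 0.6109. Entropy rate H' = pi_0*H(p01) + pi_1*H(p10) = 0.3891*0.3622 + 0.6109*0.9749 = 0.7365

0.7365 bits/symbol


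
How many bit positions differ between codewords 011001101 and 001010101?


Count differing positions: . ^ . . ^ ^ . . . = 3 differences

3


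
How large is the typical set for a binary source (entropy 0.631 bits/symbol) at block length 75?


log2|A_typical| = nH = 75 * 0.631 = 47.325, so |A_typical| ~ 2^47.325 = 1.763e+14

1.763e+14


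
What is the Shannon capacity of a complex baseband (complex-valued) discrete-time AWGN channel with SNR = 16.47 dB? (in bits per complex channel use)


SNR_linear = 10^(16.47/10) = 44.3609; C = log2(1 + SNR_linear) = log2(1 + 44.3609) = 5.5034

5.5034 bits/channel use


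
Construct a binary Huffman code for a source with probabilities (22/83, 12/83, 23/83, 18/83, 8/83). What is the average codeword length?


Huffman construction (repeatedly merge the two least-probable nodes; each merge adds 1 bit to every symbol beneath it): 8/83 + 12/83 = 20/83; 18/83 + 20/83 = 38/83; 22/83 + 23/83 = 45/83; 38/83 + 45/83 = 1. Resulting codeword lengths (in the order the probabilities were given): (2, 3, 2, 2, 3). L_avg = sum(p_i * l_i) = 22/83*2 + 12/83*3 + 23/83*2 + 18/83*2 + 8/83*3 = 186/83 = 2.241

2.241 bits


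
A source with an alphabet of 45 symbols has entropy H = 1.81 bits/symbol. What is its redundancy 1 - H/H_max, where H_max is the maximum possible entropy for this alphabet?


H_max = log2(K) = log2(45) = 5.4919 bits/symbol. Redundancy = 1 - H/H_max = 1 - 1.81/5.4919 = 1 - 0.3296 = 0.6704

0.6704


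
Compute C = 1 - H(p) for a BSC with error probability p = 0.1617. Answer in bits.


H(p) = -p*log2(p) - (1-p)*log2(1-p) = -0.1617*log2(0.1617) - 0.8383*log2(0.8383) = 0.425046 + 0.213315 = 0.6384. C = 1 - H(p) = 1 - 0.6384 = 0.3616

0.3616 bits


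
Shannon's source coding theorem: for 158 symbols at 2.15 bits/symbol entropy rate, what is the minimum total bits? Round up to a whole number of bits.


Minimum bits >= n * H = 158 * 2.15 = 339.7, rounded up to a whole number of bits = 340

340 bits


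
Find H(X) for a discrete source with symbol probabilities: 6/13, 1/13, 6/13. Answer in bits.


H = -sum(p_i * log2(p_i)). Terms: -(6/13)*log2(6/13) = 0.514836; -(1/13)*log2(1/13) = 0.284649; -(6/13)*log2(6/13) = 0.514836. H = 0.514836 + 0.284649 + 0.514836 = 1.3143

1.3143 bits


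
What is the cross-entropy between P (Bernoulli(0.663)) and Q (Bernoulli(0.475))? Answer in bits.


H(P,Q) = -p*log2(q) - (1-p)*log2(1-q). -0.663*log2(0.475) = 0.712062; -0.337*log2(0.525) = 0.313279. H(P,Q) = 0.712062 + 0.313279 = 1.0253

1.0253 bits


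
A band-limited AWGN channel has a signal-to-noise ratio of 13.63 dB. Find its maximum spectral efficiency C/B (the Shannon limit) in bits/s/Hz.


SNR_linear = 10^(13.63/10) = 23.0675; C/B = log2(1 + SNR_linear) = log2(1 + 23.0675) = 4.589

4.589 bits/s/Hz


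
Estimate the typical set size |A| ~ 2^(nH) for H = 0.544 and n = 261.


log2|A_typical| = nH = 261 * 0.544 = 141.984, so |A_typical| ~ 2^141.984 = 5.514e+42

5.514e+42


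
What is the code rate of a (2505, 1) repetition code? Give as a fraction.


Rate = k/n = 1/2505

1/2505


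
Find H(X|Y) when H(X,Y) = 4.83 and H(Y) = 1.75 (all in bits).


H(X|Y) = H(X,Y) - H(Y) = 4.83 - 1.75 = 3.08

3.08 bits


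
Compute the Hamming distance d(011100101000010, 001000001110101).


Count differing positions: . ^ . ^ . . ^ . . ^ ^ . ^ ^ ^ = 8 differences

8


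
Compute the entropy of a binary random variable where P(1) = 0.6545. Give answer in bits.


H = -p*log2(p) - (1-p)*log2(1-p). -0.6545*log2(0.6545) = 0.400250; -0.3455*log2(0.3455) = 0.529735. H = 0.400250 + 0.529735 = 0.93

0.93 bits


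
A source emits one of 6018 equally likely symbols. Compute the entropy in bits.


H = log2(n) = log2(6018) = 12.5551

12.5551 bits


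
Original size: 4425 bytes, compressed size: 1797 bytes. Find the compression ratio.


Ratio = original / compressed = 4425 / 1797 = 2.4624

2.4624


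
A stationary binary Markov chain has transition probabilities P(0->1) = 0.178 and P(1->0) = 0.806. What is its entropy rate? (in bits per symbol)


Stationary distribution: pi_0 = p10/(p01+p10) = 0.8191, pi_1 = 0.1809. Entropy rate H' = pi_0*H(p01) + pi_1*H(p10) = 0.8191*0.6757 + 0.1809*0.7098 = 0.6818

0.6818 bits/symbol


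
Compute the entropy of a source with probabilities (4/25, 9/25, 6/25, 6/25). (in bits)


H = -sum(p_i * log2(p_i)). Terms: -(4/25)*log2(4/25) = 0.423017; -(9/25)*log2(9/25) = 0.530615; -(6/25)*log2(6/25) = 0.494134; -(6/25)*log2(6/25) = 0.494134. H = 0.423017 + 0.530615 + 0.494134 + 0.494134 = 1.9419

1.9419 bits


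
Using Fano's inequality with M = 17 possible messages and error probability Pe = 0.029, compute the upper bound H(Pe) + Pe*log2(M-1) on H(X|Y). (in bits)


H(Pe) = -Pe*log2(Pe) - (1-Pe)*log2(1-Pe) = -0.029*log2(0.029) - 0.971*log2(0.971) = 0.148126 + 0.041226 = 0.1894. Pe*log2(M-1) = 0.029*log2(16) = 0.116000. Bound = H(Pe) + Pe*log2(M-1) = 0.148126 + 0.041226 + 0.116000 = 0.3054

0.3054 bits


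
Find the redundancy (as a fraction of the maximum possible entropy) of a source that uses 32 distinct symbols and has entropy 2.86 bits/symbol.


H_max = log2(K) = log2(32) = 5.0 bits/symbol. Redundancy = 1 - H/H_max = 1 - 2.86/5.0 = 1 - 0.572 = 0.428

0.428


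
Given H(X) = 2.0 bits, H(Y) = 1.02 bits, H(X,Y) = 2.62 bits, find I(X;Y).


I(X;Y) = H(X) + H(Y) - H(X,Y) = 2.0 + 1.02 - 2.62 = 0.4

0.4 bits


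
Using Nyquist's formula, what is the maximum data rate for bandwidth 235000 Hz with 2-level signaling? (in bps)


Rate = 2 * B * log2(M) = 2 * 235000 * 1.0 = 470000.0

470000.0 bps


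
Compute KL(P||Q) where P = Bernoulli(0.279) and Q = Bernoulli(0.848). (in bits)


KL = p*log2(p/q) + (1-p)*log2((1-p)/(1-q)) = 0.279*log2(0.279/0.848) + 0.721*log2(0.721/0.152) = 1.1719

1.1719 bits


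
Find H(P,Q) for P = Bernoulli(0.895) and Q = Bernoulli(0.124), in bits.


H(P,Q) = -p*log2(q) - (1-p)*log2(1-q). -0.895*log2(0.124) = 2.695371; -0.105*log2(0.876) = 0.020055. H(P,Q) = 2.695371 + 0.020055 = 2.7154

2.7154 bits


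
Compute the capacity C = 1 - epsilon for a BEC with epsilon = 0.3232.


C = 1 - epsilon = 1 - 0.3232 = 0.6768

0.6768 bits


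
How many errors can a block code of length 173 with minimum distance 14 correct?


Correction capability = floor((d-1)/2) = floor((14-1)/2) = 6

6 errors


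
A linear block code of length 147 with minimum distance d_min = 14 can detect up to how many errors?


Detection capability = d_min - 1 = 14 - 1 = 13

13 errors


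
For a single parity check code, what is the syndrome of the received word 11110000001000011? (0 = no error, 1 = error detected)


Syndrome = XOR of all bits = 1 XOR 1 XOR 1 XOR 1 XOR 0 XOR 0 XOR 0 XOR 0 XOR 0 XOR 0 XOR 1 XOR 0 XOR 0 XOR 0 XOR 0 XOR 1 XOR 1 = 1

1


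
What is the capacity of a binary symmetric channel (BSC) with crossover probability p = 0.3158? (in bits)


H(p) = -p*log2(p) - (1-p)*log2(1-p) = -0.3158*log2(0.3158) - 0.6842*log2(0.6842) = 0.525149 + 0.374606 = 0.8998. C = 1 - H(p) = 1 - 0.8998 = 0.1002

0.1002 bits


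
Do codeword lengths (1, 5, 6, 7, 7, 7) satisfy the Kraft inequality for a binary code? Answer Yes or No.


Kraft sum = sum(2^(-l_i)) = 0.5703, need <= 1. Result: satisfied (a binary prefix-free code with these lengths exists)

Yes
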